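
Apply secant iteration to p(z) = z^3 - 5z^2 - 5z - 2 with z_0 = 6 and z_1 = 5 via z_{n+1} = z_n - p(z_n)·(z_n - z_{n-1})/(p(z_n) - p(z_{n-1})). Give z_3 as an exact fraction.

p(6) = 4, p(5) = -27. z_2 = 5 - (-27)·(5 - 6)/((-27) - 4) = 182/31.
p(5) = -27, p(182/31) = -39744/29791. z_3 = (182/31) - (-39744/29791)·((182/31) - 5)/((-39744/29791) - (-27)) = 167542/28319.

167542/28319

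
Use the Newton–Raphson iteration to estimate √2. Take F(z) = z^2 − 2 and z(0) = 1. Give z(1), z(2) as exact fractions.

F'(z) = 2z.
F(1) = −1, F'(1) = 2, so z(1) = 1 − (−1)/2 = 3/2.
F(3/2) = 1/4, F'(3/2) = 3, so z(2) = (3/2) − (1/4)/3 = 17/12.

z(1) = 3/2, z(2) = 17/12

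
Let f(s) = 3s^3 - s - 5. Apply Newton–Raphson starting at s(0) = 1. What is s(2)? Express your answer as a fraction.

f'(s) = 9s^2 - 1.
f(1) = -3, f'(1) = 8, so s(1) = 1 - (-3)/8 = 11/8.
f(11/8) = 729/512, f'(11/8) = 1025/64, so s(2) = (11/8) - (729/512)/(1025/64) = 5273/4100.

5273/4100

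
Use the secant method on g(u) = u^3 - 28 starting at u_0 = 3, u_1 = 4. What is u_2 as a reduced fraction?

112/37

g(3) = -1, g(4) = 36. u_2 = 4 - 36·(4 - 3)/(36 - (-1)) = 112/37.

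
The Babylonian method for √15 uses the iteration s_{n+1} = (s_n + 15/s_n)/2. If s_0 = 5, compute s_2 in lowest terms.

31/8

s_1 = (5 + 15/5)/2 = 4.
s_2 = (4 + 15/4)/2 = 31/8.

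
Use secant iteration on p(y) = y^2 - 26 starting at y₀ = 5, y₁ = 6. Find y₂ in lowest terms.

p(5) = -1, p(6) = 10. y₂ = 6 - 10·(6 - 5)/(10 - (-1)) = 56/11.

56/11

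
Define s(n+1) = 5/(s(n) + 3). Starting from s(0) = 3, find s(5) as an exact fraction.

s(1) = 5/(3 + 3) = 5/6.
s(2) = 5/(5/6 + 3) = 30/23.
s(3) = 5/(30/23 + 3) = 115/99.
s(4) = 5/(115/99 + 3) = 495/412.
s(5) = 5/(495/412 + 3) = 2060/1731.

2060/1731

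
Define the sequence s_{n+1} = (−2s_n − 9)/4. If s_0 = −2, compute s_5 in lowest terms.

s_1 = (−2·(−2) − 9)/4 = −5/4.
s_2 = (−2·(−5/4) − 9)/4 = −13/8.
s_3 = (−2·(−13/8) − 9)/4 = −23/16.
s_4 = (−2·(−23/16) − 9)/4 = −49/32.
s_5 = (−2·(−49/32) − 9)/4 = −95/64.

−95/64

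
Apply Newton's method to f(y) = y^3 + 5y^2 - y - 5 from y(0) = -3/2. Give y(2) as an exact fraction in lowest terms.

-45629/45621

f'(y) = 3y^2 + 10y - 1.
f(-3/2) = 35/8, f'(-3/2) = -37/4, so y(1) = (-3/2) - (35/8)/(-37/4) = -38/37.
f(-38/37) = 11025/50653, f'(-38/37) = -11097/1369, so y(2) = (-38/37) - (11025/50653)/(-11097/1369) = -45629/45621.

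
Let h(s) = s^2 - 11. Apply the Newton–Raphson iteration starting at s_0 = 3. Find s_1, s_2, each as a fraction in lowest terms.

s_1 = 10/3, s_2 = 199/60

h'(s) = 2s.
h(3) = -2, h'(3) = 6, so s_1 = 3 - (-2)/6 = 10/3.
h(10/3) = 1/9, h'(10/3) = 20/3, so s_2 = (10/3) - (1/9)/(20/3) = 199/60.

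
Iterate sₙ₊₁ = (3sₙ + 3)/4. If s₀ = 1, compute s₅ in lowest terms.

s₁ = (3·1 + 3)/4 = 3/2.
s₂ = (3·(3/2) + 3)/4 = 15/8.
s₃ = (3·(15/8) + 3)/4 = 69/32.
s₄ = (3·(69/32) + 3)/4 = 303/128.
s₅ = (3·(303/128) + 3)/4 = 1293/512.

1293/512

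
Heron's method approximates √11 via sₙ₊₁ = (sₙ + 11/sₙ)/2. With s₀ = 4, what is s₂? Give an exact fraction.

s₁ = (4 + 11/4)/2 = 27/8.
s₂ = (27/8 + 11/(27/8))/2 = 1433/432.

1433/432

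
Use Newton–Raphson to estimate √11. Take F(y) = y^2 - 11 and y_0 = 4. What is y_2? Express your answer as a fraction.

F'(y) = 2y.
F(4) = 5, F'(4) = 8, so y_1 = 4 - 5/8 = 27/8.
F(27/8) = 25/64, F'(27/8) = 27/4, so y_2 = (27/8) - (25/64)/(27/4) = 1433/432.

1433/432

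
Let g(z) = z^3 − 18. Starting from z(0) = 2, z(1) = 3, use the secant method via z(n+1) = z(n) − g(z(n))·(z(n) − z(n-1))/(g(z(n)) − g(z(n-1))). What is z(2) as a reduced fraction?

g(2) = −10, g(3) = 9. z(2) = 3 − 9·(3 − 2)/(9 − (−10)) = 48/19.

48/19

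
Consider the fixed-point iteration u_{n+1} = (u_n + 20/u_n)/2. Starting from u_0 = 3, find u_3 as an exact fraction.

u_1 = (3 + 20/3)/2 = 29/6.
u_2 = (29/6 + 20/(29/6))/2 = 1561/348.
u_3 = (1561/348 + 20/(1561/348))/2 = 4858801/1086456.

4858801/1086456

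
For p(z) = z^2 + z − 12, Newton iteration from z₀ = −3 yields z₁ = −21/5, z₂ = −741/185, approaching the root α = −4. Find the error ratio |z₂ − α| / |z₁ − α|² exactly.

z₁ − α = −21/5 − (−4) = −21/5 + 4 = −1/5, so |z₁ − α| = 1/5.
z₂ − α = −741/185 − (−4) = −741/185 + 4 = −1/185, so |z₂ − α| = 1/185.
|z₁ − α|² = 1/25.
Ratio = (1/185) / (1/25) = 5/37.

5/37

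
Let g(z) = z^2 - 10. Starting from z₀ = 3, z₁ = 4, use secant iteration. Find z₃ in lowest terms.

79/25

g(3) = -1, g(4) = 6. z₂ = 4 - 6·(4 - 3)/(6 - (-1)) = 22/7.
g(4) = 6, g(22/7) = -6/49. z₃ = (22/7) - (-6/49)·((22/7) - 4)/((-6/49) - 6) = 79/25.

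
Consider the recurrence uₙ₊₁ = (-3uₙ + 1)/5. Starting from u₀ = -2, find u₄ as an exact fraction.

u₁ = (-3·(-2) + 1)/5 = 7/5.
u₂ = (-3·(7/5) + 1)/5 = -16/25.
u₃ = (-3·(-16/25) + 1)/5 = 73/125.
u₄ = (-3·(73/125) + 1)/5 = -94/625.

-94/625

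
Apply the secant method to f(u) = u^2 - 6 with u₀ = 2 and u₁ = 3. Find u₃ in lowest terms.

22/9

f(2) = -2, f(3) = 3. u₂ = 3 - 3·(3 - 2)/(3 - (-2)) = 12/5.
f(3) = 3, f(12/5) = -6/25. u₃ = (12/5) - (-6/25)·((12/5) - 3)/((-6/25) - 3) = 22/9.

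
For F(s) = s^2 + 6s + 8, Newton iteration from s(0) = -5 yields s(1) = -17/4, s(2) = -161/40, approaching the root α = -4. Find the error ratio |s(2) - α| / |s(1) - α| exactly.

s(1) - α = -17/4 - (-4) = -17/4 + 4 = -1/4, so |s(1) - α| = 1/4.
s(2) - α = -161/40 - (-4) = -161/40 + 4 = -1/40, so |s(2) - α| = 1/40.
Ratio = (1/40) / (1/4) = 1/10.

1/10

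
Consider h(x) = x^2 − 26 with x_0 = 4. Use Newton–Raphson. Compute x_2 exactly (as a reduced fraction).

857/168

h'(x) = 2x.
h(4) = −10, h'(4) = 8, so x_1 = 4 − (−10)/8 = 21/4.
h(21/4) = 25/16, h'(21/4) = 21/2, so x_2 = (21/4) − (25/16)/(21/2) = 857/168.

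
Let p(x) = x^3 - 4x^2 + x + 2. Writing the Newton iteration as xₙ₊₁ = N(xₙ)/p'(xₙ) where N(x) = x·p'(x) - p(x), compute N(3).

p'(x) = 3x^2 - 8x + 1.
N(x) = x·p'(x) - p(x) = x·(3x^2 - 8x + 1) - (x^3 - 4x^2 + x + 2) = 2x^3 - 4x^2 - 2.
N(3) = 16.

16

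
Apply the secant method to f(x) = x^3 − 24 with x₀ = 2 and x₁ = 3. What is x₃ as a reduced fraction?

f(2) = −16, f(3) = 3. x₂ = 3 − 3·(3 − 2)/(3 − (−16)) = 54/19.
f(3) = 3, f(54/19) = −7152/6859. x₃ = (54/19) − (−7152/6859)·((54/19) − 3)/((−7152/6859) − 3) = 8882/3081.

8882/3081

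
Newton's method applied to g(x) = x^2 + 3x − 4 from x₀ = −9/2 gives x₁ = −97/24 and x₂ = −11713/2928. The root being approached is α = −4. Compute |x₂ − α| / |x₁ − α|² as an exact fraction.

12/61

x₁ − α = −97/24 − (−4) = −97/24 + 4 = −1/24, so |x₁ − α| = 1/24.
x₂ − α = −11713/2928 − (−4) = −11713/2928 + 4 = −1/2928, so |x₂ − α| = 1/2928.
|x₁ − α|² = 1/576.
Ratio = (1/2928) / (1/576) = 12/61.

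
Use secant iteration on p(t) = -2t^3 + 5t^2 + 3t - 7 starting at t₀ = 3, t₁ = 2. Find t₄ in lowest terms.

705923/285874

p(3) = -7, p(2) = 3. t₂ = 2 - 3·(2 - 3)/(3 - (-7)) = 23/10.
p(2) = 3, p(23/10) = 252/125. t₃ = (23/10) - (252/125)·((23/10) - 2)/((252/125) - 3) = 239/82.
p(23/10) = 252/125, p(239/82) = -365337/68921. t₄ = (239/82) - (-365337/68921)·((239/82) - (23/10))/((-365337/68921) - (252/125)) = 705923/285874.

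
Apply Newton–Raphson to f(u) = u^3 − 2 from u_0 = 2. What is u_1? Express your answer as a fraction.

f'(u) = 3u^2.
f(2) = 6, f'(2) = 12, so u_1 = 2 − 6/12 = 3/2.

3/2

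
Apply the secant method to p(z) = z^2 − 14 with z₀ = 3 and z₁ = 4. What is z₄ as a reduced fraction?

5272/1409

p(3) = −5, p(4) = 2. z₂ = 4 − 2·(4 − 3)/(2 − (−5)) = 26/7.
p(4) = 2, p(26/7) = −10/49. z₃ = (26/7) − (−10/49)·((26/7) − 4)/((−10/49) − 2) = 101/27.
p(26/7) = −10/49, p(101/27) = −5/729. z₄ = (101/27) − (−5/729)·((101/27) − (26/7))/((−5/729) − (−10/49)) = 5272/1409.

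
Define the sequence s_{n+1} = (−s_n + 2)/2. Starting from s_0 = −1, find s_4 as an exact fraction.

s_1 = (−(−1) + 2)/2 = 3/2.
s_2 = (−(3/2) + 2)/2 = 1/4.
s_3 = (−(1/4) + 2)/2 = 7/8.
s_4 = (−(7/8) + 2)/2 = 9/16.

9/16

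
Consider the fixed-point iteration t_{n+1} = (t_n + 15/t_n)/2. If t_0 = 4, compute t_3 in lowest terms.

7380481/1905632

t_1 = (4 + 15/4)/2 = 31/8.
t_2 = (31/8 + 15/(31/8))/2 = 1921/496.
t_3 = (1921/496 + 15/(1921/496))/2 = 7380481/1905632.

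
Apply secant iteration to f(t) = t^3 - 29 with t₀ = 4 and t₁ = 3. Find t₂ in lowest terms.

f(4) = 35, f(3) = -2. t₂ = 3 - (-2)·(3 - 4)/((-2) - 35) = 113/37.

113/37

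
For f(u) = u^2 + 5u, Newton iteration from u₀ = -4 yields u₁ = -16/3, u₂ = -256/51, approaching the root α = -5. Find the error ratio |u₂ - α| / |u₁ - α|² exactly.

3/17

u₁ - α = -16/3 - (-5) = -16/3 + 5 = -1/3, so |u₁ - α| = 1/3.
u₂ - α = -256/51 - (-5) = -256/51 + 5 = -1/51, so |u₂ - α| = 1/51.
|u₁ - α|² = 1/9.
Ratio = (1/51) / (1/9) = 3/17.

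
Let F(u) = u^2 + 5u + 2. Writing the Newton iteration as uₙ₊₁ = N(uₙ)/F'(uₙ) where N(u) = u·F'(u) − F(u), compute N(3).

7

F'(u) = 2u + 5.
N(u) = u·F'(u) − F(u) = u·(2u + 5) − (u^2 + 5u + 2) = u^2 − 2.
N(3) = 7.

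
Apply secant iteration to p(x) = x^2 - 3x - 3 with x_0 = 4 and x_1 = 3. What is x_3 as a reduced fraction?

19/5

p(4) = 1, p(3) = -3. x_2 = 3 - (-3)·(3 - 4)/((-3) - 1) = 15/4.
p(3) = -3, p(15/4) = -3/16. x_3 = (15/4) - (-3/16)·((15/4) - 3)/((-3/16) - (-3)) = 19/5.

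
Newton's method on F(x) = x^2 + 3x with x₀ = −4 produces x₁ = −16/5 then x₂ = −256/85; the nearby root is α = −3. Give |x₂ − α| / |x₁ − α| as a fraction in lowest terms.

1/17

x₁ − α = −16/5 − (−3) = −16/5 + 3 = −1/5, so |x₁ − α| = 1/5.
x₂ − α = −256/85 − (−3) = −256/85 + 3 = −1/85, so |x₂ − α| = 1/85.
Ratio = (1/85) / (1/5) = 1/17.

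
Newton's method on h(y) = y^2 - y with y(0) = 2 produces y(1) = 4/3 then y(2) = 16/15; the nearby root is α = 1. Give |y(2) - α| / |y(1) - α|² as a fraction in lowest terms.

y(1) - α = 4/3 - 1 = 1/3, so |y(1) - α| = 1/3.
y(2) - α = 16/15 - 1 = 1/15, so |y(2) - α| = 1/15.
|y(1) - α|² = 1/9.
Ratio = (1/15) / (1/9) = 3/5.

3/5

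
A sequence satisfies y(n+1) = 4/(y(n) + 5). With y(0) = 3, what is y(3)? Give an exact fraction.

44/63

y(1) = 4/(3 + 5) = 1/2.
y(2) = 4/(1/2 + 5) = 8/11.
y(3) = 4/(8/11 + 5) = 44/63.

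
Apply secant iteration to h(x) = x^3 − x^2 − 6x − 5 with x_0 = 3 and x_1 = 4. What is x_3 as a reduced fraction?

h(3) = −5, h(4) = 19. x_2 = 4 − 19·(4 − 3)/(19 − (−5)) = 77/24.
h(4) = 19, h(77/24) = −20995/13824. x_3 = (77/24) − (−20995/13824)·((77/24) − 4)/((−20995/13824) − 19) = 48772/14929.

48772/14929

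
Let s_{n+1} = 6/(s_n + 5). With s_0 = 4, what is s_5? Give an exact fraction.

3702/3703

s_1 = 6/(4 + 5) = 2/3.
s_2 = 6/(2/3 + 5) = 18/17.
s_3 = 6/(18/17 + 5) = 102/103.
s_4 = 6/(102/103 + 5) = 618/617.
s_5 = 6/(618/617 + 5) = 3702/3703.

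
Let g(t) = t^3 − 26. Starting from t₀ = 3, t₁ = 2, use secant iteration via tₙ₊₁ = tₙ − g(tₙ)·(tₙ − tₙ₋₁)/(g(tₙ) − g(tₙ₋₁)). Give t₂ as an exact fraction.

g(3) = 1, g(2) = −18. t₂ = 2 − (−18)·(2 − 3)/((−18) − 1) = 56/19.

56/19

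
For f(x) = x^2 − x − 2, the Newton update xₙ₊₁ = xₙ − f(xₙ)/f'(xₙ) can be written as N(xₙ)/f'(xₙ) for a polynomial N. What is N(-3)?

11

f'(x) = 2x − 1.
N(x) = x·f'(x) − f(x) = x·(2x − 1) − (x^2 − x − 2) = x^2 + 2.
N(-3) = 11.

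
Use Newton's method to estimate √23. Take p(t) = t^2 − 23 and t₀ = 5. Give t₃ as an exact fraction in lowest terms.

p'(t) = 2t.
p(5) = 2, p'(5) = 10, so t₁ = 5 − 2/10 = 24/5.
p(24/5) = 1/25, p'(24/5) = 48/5, so t₂ = (24/5) − (1/25)/(48/5) = 1151/240.
p(1151/240) = 1/57600, p'(1151/240) = 1151/120, so t₃ = (1151/240) − (1/57600)/(1151/120) = 2649601/552480.

2649601/552480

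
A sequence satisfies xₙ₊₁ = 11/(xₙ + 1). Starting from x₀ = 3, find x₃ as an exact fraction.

165/59

x₁ = 11/(3 + 1) = 11/4.
x₂ = 11/(11/4 + 1) = 44/15.
x₃ = 11/(44/15 + 1) = 165/59.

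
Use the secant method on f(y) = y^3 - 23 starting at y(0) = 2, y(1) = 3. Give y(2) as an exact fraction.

53/19

f(2) = -15, f(3) = 4. y(2) = 3 - 4·(3 - 2)/(4 - (-15)) = 53/19.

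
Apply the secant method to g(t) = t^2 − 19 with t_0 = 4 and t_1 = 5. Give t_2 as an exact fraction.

13/3

g(4) = −3, g(5) = 6. t_2 = 5 − 6·(5 − 4)/(6 − (−3)) = 13/3.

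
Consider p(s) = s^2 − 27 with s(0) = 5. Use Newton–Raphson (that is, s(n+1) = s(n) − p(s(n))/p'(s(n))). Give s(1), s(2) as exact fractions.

p'(s) = 2s.
p(5) = −2, p'(5) = 10, so s(1) = 5 − (−2)/10 = 26/5.
p(26/5) = 1/25, p'(26/5) = 52/5, so s(2) = (26/5) − (1/25)/(52/5) = 1351/260.

s(1) = 26/5, s(2) = 1351/260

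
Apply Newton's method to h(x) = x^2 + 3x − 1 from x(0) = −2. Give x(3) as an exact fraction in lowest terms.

−725/217

h'(x) = 2x + 3.
h(−2) = −3, h'(−2) = −1, so x(1) = (−2) − (−3)/(−1) = −5.
h(−5) = 9, h'(−5) = −7, so x(2) = (−5) − 9/(−7) = −26/7.
h(−26/7) = 81/49, h'(−26/7) = −31/7, so x(3) = (−26/7) − (81/49)/(−31/7) = −725/217.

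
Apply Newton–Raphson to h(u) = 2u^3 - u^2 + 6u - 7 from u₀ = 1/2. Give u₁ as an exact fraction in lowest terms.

h'(u) = 6u^2 - 2u + 6.
h(1/2) = -4, h'(1/2) = 13/2, so u₁ = (1/2) - (-4)/(13/2) = 29/26.

29/26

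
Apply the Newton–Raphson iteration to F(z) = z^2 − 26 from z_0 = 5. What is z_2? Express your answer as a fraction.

5201/1020

F'(z) = 2z.
F(5) = −1, F'(5) = 10, so z_1 = 5 − (−1)/10 = 51/10.
F(51/10) = 1/100, F'(51/10) = 51/5, so z_2 = (51/10) − (1/100)/(51/5) = 5201/1020.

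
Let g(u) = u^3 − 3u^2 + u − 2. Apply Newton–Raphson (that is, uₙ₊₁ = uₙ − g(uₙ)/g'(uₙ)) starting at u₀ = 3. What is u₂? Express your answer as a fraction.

12774/4415

g'(u) = 3u^2 − 6u + 1.
g(3) = 1, g'(3) = 10, so u₁ = 3 − 1/10 = 29/10.
g(29/10) = 59/1000, g'(29/10) = 883/100, so u₂ = (29/10) − (59/1000)/(883/100) = 12774/4415.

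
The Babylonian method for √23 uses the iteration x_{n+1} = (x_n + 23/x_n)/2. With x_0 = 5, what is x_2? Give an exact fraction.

1151/240

x_1 = (5 + 23/5)/2 = 24/5.
x_2 = (24/5 + 23/(24/5))/2 = 1151/240.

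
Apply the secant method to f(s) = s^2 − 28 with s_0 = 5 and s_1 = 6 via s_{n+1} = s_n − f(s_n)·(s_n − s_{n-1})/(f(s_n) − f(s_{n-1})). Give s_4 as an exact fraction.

9530/1801

f(5) = −3, f(6) = 8. s_2 = 6 − 8·(6 − 5)/(8 − (−3)) = 58/11.
f(6) = 8, f(58/11) = −24/121. s_3 = (58/11) − (−24/121)·((58/11) − 6)/((−24/121) − 8) = 164/31.
f(58/11) = −24/121, f(164/31) = −12/961. s_4 = (164/31) − (−12/961)·((164/31) − (58/11))/((−12/961) − (−24/121)) = 9530/1801.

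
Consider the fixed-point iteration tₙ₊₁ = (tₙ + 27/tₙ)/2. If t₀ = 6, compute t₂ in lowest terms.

291/56

t₁ = (6 + 27/6)/2 = 21/4.
t₂ = (21/4 + 27/(21/4))/2 = 291/56.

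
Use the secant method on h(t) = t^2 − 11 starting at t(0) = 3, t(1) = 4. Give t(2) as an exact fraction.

h(3) = −2, h(4) = 5. t(2) = 4 − 5·(4 − 3)/(5 − (−2)) = 23/7.

23/7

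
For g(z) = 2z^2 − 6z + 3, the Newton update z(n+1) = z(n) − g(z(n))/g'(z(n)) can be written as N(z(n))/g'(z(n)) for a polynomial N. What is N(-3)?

g'(z) = 4z − 6.
N(z) = z·g'(z) − g(z) = z·(4z − 6) − (2z^2 − 6z + 3) = 2z^2 − 3.
N(-3) = 15.

15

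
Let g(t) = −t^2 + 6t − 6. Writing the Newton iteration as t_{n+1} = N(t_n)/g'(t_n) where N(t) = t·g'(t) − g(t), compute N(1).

5

g'(t) = −2t + 6.
N(t) = t·g'(t) − g(t) = t·(−2t + 6) − (−t^2 + 6t − 6) = −t^2 + 6.
N(1) = 5.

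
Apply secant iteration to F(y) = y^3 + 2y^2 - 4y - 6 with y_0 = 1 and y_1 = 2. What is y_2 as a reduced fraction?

F(1) = -7, F(2) = 2. y_2 = 2 - 2·(2 - 1)/(2 - (-7)) = 16/9.

16/9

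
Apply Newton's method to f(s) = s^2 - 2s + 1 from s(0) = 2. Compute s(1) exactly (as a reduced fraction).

f'(s) = 2s - 2.
f(2) = 1, f'(2) = 2, so s(1) = 2 - 1/2 = 3/2.

3/2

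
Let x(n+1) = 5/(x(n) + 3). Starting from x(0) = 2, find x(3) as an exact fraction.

x(1) = 5/(2 + 3) = 1.
x(2) = 5/(1 + 3) = 5/4.
x(3) = 5/(5/4 + 3) = 20/17.

20/17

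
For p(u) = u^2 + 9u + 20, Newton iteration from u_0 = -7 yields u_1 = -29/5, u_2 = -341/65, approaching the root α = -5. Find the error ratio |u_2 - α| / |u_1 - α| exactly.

4/13

u_1 - α = -29/5 - (-5) = -29/5 + 5 = -4/5, so |u_1 - α| = 4/5.
u_2 - α = -341/65 - (-5) = -341/65 + 5 = -16/65, so |u_2 - α| = 16/65.
Ratio = (16/65) / (4/5) = 4/13.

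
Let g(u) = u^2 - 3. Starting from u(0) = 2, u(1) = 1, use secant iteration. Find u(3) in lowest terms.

7/4

g(2) = 1, g(1) = -2. u(2) = 1 - (-2)·(1 - 2)/((-2) - 1) = 5/3.
g(1) = -2, g(5/3) = -2/9. u(3) = (5/3) - (-2/9)·((5/3) - 1)/((-2/9) - (-2)) = 7/4.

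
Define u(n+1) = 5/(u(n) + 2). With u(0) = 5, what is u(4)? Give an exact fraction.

u(1) = 5/(5 + 2) = 5/7.
u(2) = 5/(5/7 + 2) = 35/19.
u(3) = 5/(35/19 + 2) = 95/73.
u(4) = 5/(95/73 + 2) = 365/241.

365/241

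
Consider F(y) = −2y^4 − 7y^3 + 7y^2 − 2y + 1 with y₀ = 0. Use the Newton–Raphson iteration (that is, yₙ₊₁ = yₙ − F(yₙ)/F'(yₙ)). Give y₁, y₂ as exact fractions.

F'(y) = −8y^3 − 21y^2 + 14y − 2.
F(0) = 1, F'(0) = −2, so y₁ = 0 − 1/(−2) = 1/2.
F(1/2) = 3/4, F'(1/2) = −5/4, so y₂ = (1/2) − (3/4)/(−5/4) = 11/10.

y₁ = 1/2, y₂ = 11/10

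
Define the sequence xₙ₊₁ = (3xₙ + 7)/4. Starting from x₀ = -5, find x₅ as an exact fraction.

1063/256

x₁ = (3·(-5) + 7)/4 = -2.
x₂ = (3·(-2) + 7)/4 = 1/4.
x₃ = (3·(1/4) + 7)/4 = 31/16.
x₄ = (3·(31/16) + 7)/4 = 205/64.
x₅ = (3·(205/64) + 7)/4 = 1063/256.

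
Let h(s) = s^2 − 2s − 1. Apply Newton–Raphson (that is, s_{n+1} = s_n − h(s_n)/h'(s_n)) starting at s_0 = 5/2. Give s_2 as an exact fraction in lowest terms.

h'(s) = 2s − 2.
h(5/2) = 1/4, h'(5/2) = 3, so s_1 = (5/2) − (1/4)/3 = 29/12.
h(29/12) = 1/144, h'(29/12) = 17/6, so s_2 = (29/12) − (1/144)/(17/6) = 985/408.

985/408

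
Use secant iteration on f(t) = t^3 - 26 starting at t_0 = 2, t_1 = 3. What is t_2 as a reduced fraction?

56/19

f(2) = -18, f(3) = 1. t_2 = 3 - 1·(3 - 2)/(1 - (-18)) = 56/19.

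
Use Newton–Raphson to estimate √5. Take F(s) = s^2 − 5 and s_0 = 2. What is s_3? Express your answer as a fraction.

51841/23184

F'(s) = 2s.
F(2) = −1, F'(2) = 4, so s_1 = 2 − (−1)/4 = 9/4.
F(9/4) = 1/16, F'(9/4) = 9/2, so s_2 = (9/4) − (1/16)/(9/2) = 161/72.
F(161/72) = 1/5184, F'(161/72) = 161/36, so s_3 = (161/72) − (1/5184)/(161/36) = 51841/23184.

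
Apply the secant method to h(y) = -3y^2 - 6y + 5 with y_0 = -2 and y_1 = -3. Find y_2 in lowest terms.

h(-2) = 5, h(-3) = -4. y_2 = (-3) - (-4)·((-3) - (-2))/((-4) - 5) = -23/9.

-23/9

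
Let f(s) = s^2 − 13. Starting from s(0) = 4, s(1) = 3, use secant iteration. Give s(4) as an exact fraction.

1042/289

f(4) = 3, f(3) = −4. s(2) = 3 − (−4)·(3 − 4)/((−4) − 3) = 25/7.
f(3) = −4, f(25/7) = −12/49. s(3) = (25/7) − (−12/49)·((25/7) − 3)/((−12/49) − (−4)) = 83/23.
f(25/7) = −12/49, f(83/23) = 12/529. s(4) = (83/23) − (12/529)·((83/23) − (25/7))/((12/529) − (−12/49)) = 1042/289.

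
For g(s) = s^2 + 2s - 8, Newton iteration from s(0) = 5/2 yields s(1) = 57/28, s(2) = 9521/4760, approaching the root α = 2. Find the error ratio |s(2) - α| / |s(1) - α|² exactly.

14/85

s(1) - α = 57/28 - 2 = 1/28, so |s(1) - α| = 1/28.
s(2) - α = 9521/4760 - 2 = 1/4760, so |s(2) - α| = 1/4760.
|s(1) - α|² = 1/784.
Ratio = (1/4760) / (1/784) = 14/85.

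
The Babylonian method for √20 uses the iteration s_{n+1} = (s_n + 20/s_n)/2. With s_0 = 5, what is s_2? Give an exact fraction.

161/36

s_1 = (5 + 20/5)/2 = 9/2.
s_2 = (9/2 + 20/(9/2))/2 = 161/36.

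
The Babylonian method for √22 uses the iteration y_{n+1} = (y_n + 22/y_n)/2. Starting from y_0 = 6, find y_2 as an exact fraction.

y_1 = (6 + 22/6)/2 = 29/6.
y_2 = (29/6 + 22/(29/6))/2 = 1633/348.

1633/348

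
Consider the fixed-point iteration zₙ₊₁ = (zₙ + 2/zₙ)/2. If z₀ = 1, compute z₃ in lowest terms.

577/408

z₁ = (1 + 2/1)/2 = 3/2.
z₂ = (3/2 + 2/(3/2))/2 = 17/12.
z₃ = (17/12 + 2/(17/12))/2 = 577/408.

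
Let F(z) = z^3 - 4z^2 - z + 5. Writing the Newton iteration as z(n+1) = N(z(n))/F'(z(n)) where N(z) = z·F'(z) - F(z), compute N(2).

-5

F'(z) = 3z^2 - 8z - 1.
N(z) = z·F'(z) - F(z) = z·(3z^2 - 8z - 1) - (z^3 - 4z^2 - z + 5) = 2z^3 - 4z^2 - 5.
N(2) = -5.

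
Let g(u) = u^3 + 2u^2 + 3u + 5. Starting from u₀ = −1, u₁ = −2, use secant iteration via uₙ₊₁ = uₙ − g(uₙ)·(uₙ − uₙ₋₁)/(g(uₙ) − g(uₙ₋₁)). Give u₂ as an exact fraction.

−7/4

g(−1) = 3, g(−2) = −1. u₂ = (−2) − (−1)·((−2) − (−1))/((−1) − 3) = −7/4.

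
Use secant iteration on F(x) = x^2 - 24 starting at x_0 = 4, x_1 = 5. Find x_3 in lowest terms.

F(4) = -8, F(5) = 1. x_2 = 5 - 1·(5 - 4)/(1 - (-8)) = 44/9.
F(5) = 1, F(44/9) = -8/81. x_3 = (44/9) - (-8/81)·((44/9) - 5)/((-8/81) - 1) = 436/89.

436/89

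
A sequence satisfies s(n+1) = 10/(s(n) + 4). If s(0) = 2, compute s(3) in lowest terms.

85/49

s(1) = 10/(2 + 4) = 5/3.
s(2) = 10/(5/3 + 4) = 30/17.
s(3) = 10/(30/17 + 4) = 85/49.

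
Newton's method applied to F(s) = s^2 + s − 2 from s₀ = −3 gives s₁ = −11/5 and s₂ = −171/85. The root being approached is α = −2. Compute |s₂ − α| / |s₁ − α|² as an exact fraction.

5/17

s₁ − α = −11/5 − (−2) = −11/5 + 2 = −1/5, so |s₁ − α| = 1/5.
s₂ − α = −171/85 − (−2) = −171/85 + 2 = −1/85, so |s₂ − α| = 1/85.
|s₁ − α|² = 1/25.
Ratio = (1/85) / (1/25) = 5/17.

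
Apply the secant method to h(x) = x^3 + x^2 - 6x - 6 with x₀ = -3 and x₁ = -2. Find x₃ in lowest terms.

h(-3) = -6, h(-2) = 2. x₂ = (-2) - 2·((-2) - (-3))/(2 - (-6)) = -9/4.
h(-2) = 2, h(-9/4) = 75/64. x₃ = (-9/4) - (75/64)·((-9/4) - (-2))/((75/64) - 2) = -138/53.

-138/53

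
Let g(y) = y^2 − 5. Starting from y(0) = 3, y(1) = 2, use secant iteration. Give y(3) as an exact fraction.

47/21

g(3) = 4, g(2) = −1. y(2) = 2 − (−1)·(2 − 3)/((−1) − 4) = 11/5.
g(2) = −1, g(11/5) = −4/25. y(3) = (11/5) − (−4/25)·((11/5) − 2)/((−4/25) − (−1)) = 47/21.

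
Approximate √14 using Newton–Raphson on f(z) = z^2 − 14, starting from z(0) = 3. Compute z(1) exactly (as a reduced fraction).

f'(z) = 2z.
f(3) = −5, f'(3) = 6, so z(1) = 3 − (−5)/6 = 23/6.

23/6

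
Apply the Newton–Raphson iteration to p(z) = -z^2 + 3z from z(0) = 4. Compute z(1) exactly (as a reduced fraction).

16/5

p'(z) = -2z + 3.
p(4) = -4, p'(4) = -5, so z(1) = 4 - (-4)/(-5) = 16/5.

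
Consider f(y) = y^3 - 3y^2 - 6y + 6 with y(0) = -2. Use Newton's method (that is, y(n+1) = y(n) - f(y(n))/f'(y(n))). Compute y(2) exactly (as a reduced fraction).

-22003/11691

f'(y) = 3y^2 - 6y - 6.
f(-2) = -2, f'(-2) = 18, so y(1) = (-2) - (-2)/18 = -17/9.
f(-17/9) = -80/729, f'(-17/9) = 433/27, so y(2) = (-17/9) - (-80/729)/(433/27) = -22003/11691.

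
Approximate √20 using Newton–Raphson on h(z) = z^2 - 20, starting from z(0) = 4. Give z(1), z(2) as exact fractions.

z(1) = 9/2, z(2) = 161/36

h'(z) = 2z.
h(4) = -4, h'(4) = 8, so z(1) = 4 - (-4)/8 = 9/2.
h(9/2) = 1/4, h'(9/2) = 9, so z(2) = (9/2) - (1/4)/9 = 161/36.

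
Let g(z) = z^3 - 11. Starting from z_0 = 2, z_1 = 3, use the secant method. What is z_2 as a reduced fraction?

g(2) = -3, g(3) = 16. z_2 = 3 - 16·(3 - 2)/(16 - (-3)) = 41/19.

41/19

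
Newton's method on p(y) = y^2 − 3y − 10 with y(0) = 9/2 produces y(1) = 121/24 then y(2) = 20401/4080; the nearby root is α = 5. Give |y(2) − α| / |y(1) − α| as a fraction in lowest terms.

y(1) − α = 121/24 − 5 = 1/24, so |y(1) − α| = 1/24.
y(2) − α = 20401/4080 − 5 = 1/4080, so |y(2) − α| = 1/4080.
Ratio = (1/4080) / (1/24) = 1/170.

1/170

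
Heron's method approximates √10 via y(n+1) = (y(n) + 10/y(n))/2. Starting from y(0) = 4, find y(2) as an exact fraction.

y(1) = (4 + 10/4)/2 = 13/4.
y(2) = (13/4 + 10/(13/4))/2 = 329/104.

329/104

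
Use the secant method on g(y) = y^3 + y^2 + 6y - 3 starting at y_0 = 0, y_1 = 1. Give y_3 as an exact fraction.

249/569

g(0) = -3, g(1) = 5. y_2 = 1 - 5·(1 - 0)/(5 - (-3)) = 3/8.
g(1) = 5, g(3/8) = -285/512. y_3 = (3/8) - (-285/512)·((3/8) - 1)/((-285/512) - 5) = 249/569.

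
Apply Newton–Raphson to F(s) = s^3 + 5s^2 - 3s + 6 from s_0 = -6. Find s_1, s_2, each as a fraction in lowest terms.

s_1 = -86/15, s_2 = -737662/129195

F'(s) = 3s^2 + 10s - 3.
F(-6) = -12, F'(-6) = 45, so s_1 = (-6) - (-12)/45 = -86/15.
F(-86/15) = -3056/3375, F'(-86/15) = 957/25, so s_2 = (-86/15) - (-3056/3375)/(957/25) = -737662/129195.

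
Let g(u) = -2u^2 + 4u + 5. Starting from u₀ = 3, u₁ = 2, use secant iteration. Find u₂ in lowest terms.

g(3) = -1, g(2) = 5. u₂ = 2 - 5·(2 - 3)/(5 - (-1)) = 17/6.

17/6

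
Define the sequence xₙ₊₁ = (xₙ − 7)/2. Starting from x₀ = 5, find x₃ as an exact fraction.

x₁ = (5 − 7)/2 = −1.
x₂ = ((−1) − 7)/2 = −4.
x₃ = ((−4) − 7)/2 = −11/2.

−11/2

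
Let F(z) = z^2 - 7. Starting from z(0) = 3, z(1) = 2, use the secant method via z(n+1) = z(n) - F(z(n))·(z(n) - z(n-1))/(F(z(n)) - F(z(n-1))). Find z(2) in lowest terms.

13/5

F(3) = 2, F(2) = -3. z(2) = 2 - (-3)·(2 - 3)/((-3) - 2) = 13/5.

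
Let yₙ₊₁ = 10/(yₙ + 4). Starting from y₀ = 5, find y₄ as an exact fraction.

y₁ = 10/(5 + 4) = 10/9.
y₂ = 10/(10/9 + 4) = 45/23.
y₃ = 10/(45/23 + 4) = 230/137.
y₄ = 10/(230/137 + 4) = 685/389.

685/389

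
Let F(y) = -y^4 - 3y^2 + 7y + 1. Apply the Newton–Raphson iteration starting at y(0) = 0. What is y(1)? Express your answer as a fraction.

-1/7

F'(y) = -4y^3 - 6y + 7.
F(0) = 1, F'(0) = 7, so y(1) = 0 - 1/7 = -1/7.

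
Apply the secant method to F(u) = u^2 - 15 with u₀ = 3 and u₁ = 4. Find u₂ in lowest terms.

27/7

F(3) = -6, F(4) = 1. u₂ = 4 - 1·(4 - 3)/(1 - (-6)) = 27/7.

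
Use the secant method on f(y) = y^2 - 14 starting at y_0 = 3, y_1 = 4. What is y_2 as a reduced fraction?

f(3) = -5, f(4) = 2. y_2 = 4 - 2·(4 - 3)/(2 - (-5)) = 26/7.

26/7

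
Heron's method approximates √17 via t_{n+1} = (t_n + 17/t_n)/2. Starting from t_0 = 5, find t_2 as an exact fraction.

433/105

t_1 = (5 + 17/5)/2 = 21/5.
t_2 = (21/5 + 17/(21/5))/2 = 433/105.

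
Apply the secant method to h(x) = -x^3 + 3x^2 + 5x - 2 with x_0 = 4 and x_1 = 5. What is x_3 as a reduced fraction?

h(4) = 2, h(5) = -27. x_2 = 5 - (-27)·(5 - 4)/((-27) - 2) = 118/29.
h(5) = -27, h(118/29) = 15768/24389. x_3 = (118/29) - (15768/24389)·((118/29) - 5)/((15768/24389) - (-27)) = 102158/24973.

102158/24973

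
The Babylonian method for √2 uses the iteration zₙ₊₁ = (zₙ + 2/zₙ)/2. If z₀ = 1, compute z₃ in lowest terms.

577/408

z₁ = (1 + 2/1)/2 = 3/2.
z₂ = (3/2 + 2/(3/2))/2 = 17/12.
z₃ = (17/12 + 2/(17/12))/2 = 577/408.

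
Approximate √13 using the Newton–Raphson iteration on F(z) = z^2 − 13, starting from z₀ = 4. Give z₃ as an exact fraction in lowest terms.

5597777/1552544

F'(z) = 2z.
F(4) = 3, F'(4) = 8, so z₁ = 4 − 3/8 = 29/8.
F(29/8) = 9/64, F'(29/8) = 29/4, so z₂ = (29/8) − (9/64)/(29/4) = 1673/464.
F(1673/464) = 81/215296, F'(1673/464) = 1673/232, so z₃ = (1673/464) − (81/215296)/(1673/232) = 5597777/1552544.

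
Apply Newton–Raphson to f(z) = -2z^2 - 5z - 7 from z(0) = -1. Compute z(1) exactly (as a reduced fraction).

-5

f'(z) = -4z - 5.
f(-1) = -4, f'(-1) = -1, so z(1) = (-1) - (-4)/(-1) = -5.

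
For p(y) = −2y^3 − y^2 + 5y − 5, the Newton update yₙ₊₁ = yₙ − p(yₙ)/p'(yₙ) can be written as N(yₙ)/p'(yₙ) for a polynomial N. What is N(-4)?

p'(y) = −6y^2 − 2y + 5.
N(y) = y·p'(y) − p(y) = y·(−6y^2 − 2y + 5) − (−2y^3 − y^2 + 5y − 5) = −4y^3 − y^2 + 5.
N(-4) = 245.

245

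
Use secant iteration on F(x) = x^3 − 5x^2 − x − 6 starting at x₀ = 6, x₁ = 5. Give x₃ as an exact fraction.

180330/33371

F(6) = 24, F(5) = −11. x₂ = 5 − (−11)·(5 − 6)/((−11) − 24) = 186/35.
F(5) = −11, F(186/35) = −104544/42875. x₃ = (186/35) − (−104544/42875)·((186/35) − 5)/((−104544/42875) − (−11)) = 180330/33371.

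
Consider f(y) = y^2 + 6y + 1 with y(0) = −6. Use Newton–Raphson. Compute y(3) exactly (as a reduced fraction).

−1372105/235416

f'(y) = 2y + 6.
f(−6) = 1, f'(−6) = −6, so y(1) = (−6) − 1/(−6) = −35/6.
f(−35/6) = 1/36, f'(−35/6) = −17/3, so y(2) = (−35/6) − (1/36)/(−17/3) = −1189/204.
f(−1189/204) = 1/41616, f'(−1189/204) = −577/102, so y(3) = (−1189/204) − (1/41616)/(−577/102) = −1372105/235416.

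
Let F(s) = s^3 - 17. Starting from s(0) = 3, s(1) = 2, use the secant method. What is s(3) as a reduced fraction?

4709/1813

F(3) = 10, F(2) = -9. s(2) = 2 - (-9)·(2 - 3)/((-9) - 10) = 47/19.
F(2) = -9, F(47/19) = -12780/6859. s(3) = (47/19) - (-12780/6859)·((47/19) - 2)/((-12780/6859) - (-9)) = 4709/1813.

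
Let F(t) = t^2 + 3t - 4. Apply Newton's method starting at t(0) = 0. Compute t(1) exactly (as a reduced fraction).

4/3

F'(t) = 2t + 3.
F(0) = -4, F'(0) = 3, so t(1) = 0 - (-4)/3 = 4/3.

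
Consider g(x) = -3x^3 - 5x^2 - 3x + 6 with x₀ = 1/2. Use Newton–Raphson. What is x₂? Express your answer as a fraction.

820054/1122539

g'(x) = -9x^2 - 10x - 3.
g(1/2) = 23/8, g'(1/2) = -41/4, so x₁ = (1/2) - (23/8)/(-41/4) = 32/41.
g(32/41) = -56074/68921, g'(32/41) = -27379/1681, so x₂ = (32/41) - (-56074/68921)/(-27379/1681) = 820054/1122539.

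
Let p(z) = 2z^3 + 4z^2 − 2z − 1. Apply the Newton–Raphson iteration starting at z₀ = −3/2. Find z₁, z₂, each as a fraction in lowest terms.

z₁ = 7, z₂ = 523/116

p'(z) = 6z^2 + 8z − 2.
p(−3/2) = 17/4, p'(−3/2) = −1/2, so z₁ = (−3/2) − (17/4)/(−1/2) = 7.
p(7) = 867, p'(7) = 348, so z₂ = 7 − 867/348 = 523/116.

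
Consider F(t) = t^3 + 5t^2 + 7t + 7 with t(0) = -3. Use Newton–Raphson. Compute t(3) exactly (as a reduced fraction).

-259/72

F'(t) = 3t^2 + 10t + 7.
F(-3) = 4, F'(-3) = 4, so t(1) = (-3) - 4/4 = -4.
F(-4) = -5, F'(-4) = 15, so t(2) = (-4) - (-5)/15 = -11/3.
F(-11/3) = -20/27, F'(-11/3) = 32/3, so t(3) = (-11/3) - (-20/27)/(32/3) = -259/72.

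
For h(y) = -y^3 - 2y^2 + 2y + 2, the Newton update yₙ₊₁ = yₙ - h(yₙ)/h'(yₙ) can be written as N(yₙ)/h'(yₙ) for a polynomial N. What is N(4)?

h'(y) = -3y^2 - 4y + 2.
N(y) = y·h'(y) - h(y) = y·(-3y^2 - 4y + 2) - (-y^3 - 2y^2 + 2y + 2) = -2y^3 - 2y^2 - 2.
N(4) = -162.

-162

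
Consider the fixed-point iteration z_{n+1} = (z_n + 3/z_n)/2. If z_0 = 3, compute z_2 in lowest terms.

7/4

z_1 = (3 + 3/3)/2 = 2.
z_2 = (2 + 3/2)/2 = 7/4.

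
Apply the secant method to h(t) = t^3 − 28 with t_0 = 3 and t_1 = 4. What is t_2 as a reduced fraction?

112/37

h(3) = −1, h(4) = 36. t_2 = 4 − 36·(4 − 3)/(36 − (−1)) = 112/37.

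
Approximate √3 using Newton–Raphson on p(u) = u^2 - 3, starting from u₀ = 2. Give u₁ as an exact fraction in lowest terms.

p'(u) = 2u.
p(2) = 1, p'(2) = 4, so u₁ = 2 - 1/4 = 7/4.

7/4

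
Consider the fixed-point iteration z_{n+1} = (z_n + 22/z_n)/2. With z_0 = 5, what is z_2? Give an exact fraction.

z_1 = (5 + 22/5)/2 = 47/10.
z_2 = (47/10 + 22/(47/10))/2 = 4409/940.

4409/940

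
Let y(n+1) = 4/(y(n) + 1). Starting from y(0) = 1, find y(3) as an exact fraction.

12/7

y(1) = 4/(1 + 1) = 2.
y(2) = 4/(2 + 1) = 4/3.
y(3) = 4/(4/3 + 1) = 12/7.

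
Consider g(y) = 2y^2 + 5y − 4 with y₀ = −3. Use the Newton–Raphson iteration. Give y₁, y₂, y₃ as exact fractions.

y₁ = −22/7, y₂ = −1164/371, y₃ = −3260356/1039171

g'(y) = 4y + 5.
g(−3) = −1, g'(−3) = −7, so y₁ = (−3) − (−1)/(−7) = −22/7.
g(−22/7) = 2/49, g'(−22/7) = −53/7, so y₂ = (−22/7) − (2/49)/(−53/7) = −1164/371.
g(−1164/371) = 8/137641, g'(−1164/371) = −2801/371, so y₃ = (−1164/371) − (8/137641)/(−2801/371) = −3260356/1039171.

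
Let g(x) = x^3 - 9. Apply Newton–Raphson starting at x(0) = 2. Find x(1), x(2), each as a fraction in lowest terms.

x(1) = 25/12, x(2) = 23401/11250

g'(x) = 3x^2.
g(2) = -1, g'(2) = 12, so x(1) = 2 - (-1)/12 = 25/12.
g(25/12) = 73/1728, g'(25/12) = 625/48, so x(2) = (25/12) - (73/1728)/(625/48) = 23401/11250.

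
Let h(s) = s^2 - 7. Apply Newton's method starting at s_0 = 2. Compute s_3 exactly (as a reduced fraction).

h'(s) = 2s.
h(2) = -3, h'(2) = 4, so s_1 = 2 - (-3)/4 = 11/4.
h(11/4) = 9/16, h'(11/4) = 11/2, so s_2 = (11/4) - (9/16)/(11/2) = 233/88.
h(233/88) = 81/7744, h'(233/88) = 233/44, so s_3 = (233/88) - (81/7744)/(233/44) = 108497/41008.

108497/41008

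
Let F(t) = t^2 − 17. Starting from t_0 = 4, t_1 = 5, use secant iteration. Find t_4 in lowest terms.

6263/1519

F(4) = −1, F(5) = 8. t_2 = 5 − 8·(5 − 4)/(8 − (−1)) = 37/9.
F(5) = 8, F(37/9) = −8/81. t_3 = (37/9) − (−8/81)·((37/9) − 5)/((−8/81) − 8) = 169/41.
F(37/9) = −8/81, F(169/41) = −16/1681. t_4 = (169/41) − (−16/1681)·((169/41) − (37/9))/((−16/1681) − (−8/81)) = 6263/1519.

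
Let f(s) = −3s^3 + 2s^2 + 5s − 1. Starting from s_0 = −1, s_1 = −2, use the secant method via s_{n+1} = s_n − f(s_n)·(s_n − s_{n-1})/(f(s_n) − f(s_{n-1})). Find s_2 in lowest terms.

f(−1) = −1, f(−2) = 21. s_2 = (−2) − 21·((−2) − (−1))/(21 − (−1)) = −23/22.

−23/22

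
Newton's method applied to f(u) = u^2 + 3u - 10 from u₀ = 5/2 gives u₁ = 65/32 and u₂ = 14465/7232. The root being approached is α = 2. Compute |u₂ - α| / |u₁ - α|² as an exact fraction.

u₁ - α = 65/32 - 2 = 1/32, so |u₁ - α| = 1/32.
u₂ - α = 14465/7232 - 2 = 1/7232, so |u₂ - α| = 1/7232.
|u₁ - α|² = 1/1024.
Ratio = (1/7232) / (1/1024) = 16/113.

16/113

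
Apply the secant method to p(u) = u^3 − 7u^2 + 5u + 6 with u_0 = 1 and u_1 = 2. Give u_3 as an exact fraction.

1354/839

p(1) = 5, p(2) = −4. u_2 = 2 − (−4)·(2 − 1)/((−4) − 5) = 14/9.
p(2) = −4, p(14/9) = 440/729. u_3 = (14/9) − (440/729)·((14/9) − 2)/((440/729) − (−4)) = 1354/839.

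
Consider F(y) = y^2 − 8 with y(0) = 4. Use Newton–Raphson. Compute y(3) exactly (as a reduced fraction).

577/204

F'(y) = 2y.
F(4) = 8, F'(4) = 8, so y(1) = 4 − 8/8 = 3.
F(3) = 1, F'(3) = 6, so y(2) = 3 − 1/6 = 17/6.
F(17/6) = 1/36, F'(17/6) = 17/3, so y(3) = (17/6) − (1/36)/(17/3) = 577/204.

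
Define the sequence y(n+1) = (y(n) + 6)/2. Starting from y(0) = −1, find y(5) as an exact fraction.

185/32

y(1) = ((−1) + 6)/2 = 5/2.
y(2) = ((5/2) + 6)/2 = 17/4.
y(3) = ((17/4) + 6)/2 = 41/8.
y(4) = ((41/8) + 6)/2 = 89/16.
y(5) = ((89/16) + 6)/2 = 185/32.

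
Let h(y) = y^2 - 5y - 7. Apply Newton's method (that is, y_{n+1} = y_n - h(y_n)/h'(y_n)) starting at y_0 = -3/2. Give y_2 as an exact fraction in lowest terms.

-8537/7488

h'(y) = 2y - 5.
h(-3/2) = 11/4, h'(-3/2) = -8, so y_1 = (-3/2) - (11/4)/(-8) = -37/32.
h(-37/32) = 121/1024, h'(-37/32) = -117/16, so y_2 = (-37/32) - (121/1024)/(-117/16) = -8537/7488.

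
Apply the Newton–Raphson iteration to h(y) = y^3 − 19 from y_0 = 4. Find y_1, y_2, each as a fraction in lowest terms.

y_1 = 49/16, y_2 = 52187/19208

h'(y) = 3y^2.
h(4) = 45, h'(4) = 48, so y_1 = 4 − 45/48 = 49/16.
h(49/16) = 39825/4096, h'(49/16) = 7203/256, so y_2 = (49/16) − (39825/4096)/(7203/256) = 52187/19208.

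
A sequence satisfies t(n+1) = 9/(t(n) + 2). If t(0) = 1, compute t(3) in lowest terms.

45/19

t(1) = 9/(1 + 2) = 3.
t(2) = 9/(3 + 2) = 9/5.
t(3) = 9/(9/5 + 2) = 45/19.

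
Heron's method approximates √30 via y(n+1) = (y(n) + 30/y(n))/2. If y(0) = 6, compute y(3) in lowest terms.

y(1) = (6 + 30/6)/2 = 11/2.
y(2) = (11/2 + 30/(11/2))/2 = 241/44.
y(3) = (241/44 + 30/(241/44))/2 = 116161/21208.

116161/21208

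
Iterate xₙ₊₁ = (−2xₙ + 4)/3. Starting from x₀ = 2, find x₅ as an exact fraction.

x₁ = (−2·2 + 4)/3 = 0.
x₂ = (−2·0 + 4)/3 = 4/3.
x₃ = (−2·(4/3) + 4)/3 = 4/9.
x₄ = (−2·(4/9) + 4)/3 = 28/27.
x₅ = (−2·(28/27) + 4)/3 = 52/81.

52/81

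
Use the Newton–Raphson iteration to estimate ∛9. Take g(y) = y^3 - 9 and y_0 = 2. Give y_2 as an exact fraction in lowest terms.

23401/11250

g'(y) = 3y^2.
g(2) = -1, g'(2) = 12, so y_1 = 2 - (-1)/12 = 25/12.
g(25/12) = 73/1728, g'(25/12) = 625/48, so y_2 = (25/12) - (73/1728)/(625/48) = 23401/11250.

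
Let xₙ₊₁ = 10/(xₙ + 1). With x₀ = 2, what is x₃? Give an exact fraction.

x₁ = 10/(2 + 1) = 10/3.
x₂ = 10/(10/3 + 1) = 30/13.
x₃ = 10/(30/13 + 1) = 130/43.

130/43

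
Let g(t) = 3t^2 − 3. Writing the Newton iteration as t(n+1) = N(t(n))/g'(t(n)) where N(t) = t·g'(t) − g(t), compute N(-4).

51

g'(t) = 6t.
N(t) = t·g'(t) − g(t) = t·(6t) − (3t^2 − 3) = 3t^2 + 3.
N(-4) = 51.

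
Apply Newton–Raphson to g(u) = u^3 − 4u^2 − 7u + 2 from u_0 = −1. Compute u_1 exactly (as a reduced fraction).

g'(u) = 3u^2 − 8u − 7.
g(−1) = 4, g'(−1) = 4, so u_1 = (−1) − 4/4 = −2.

−2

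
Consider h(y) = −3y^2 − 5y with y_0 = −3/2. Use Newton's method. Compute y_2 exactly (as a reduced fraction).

−2187/1312

h'(y) = −6y − 5.
h(−3/2) = 3/4, h'(−3/2) = 4, so y_1 = (−3/2) − (3/4)/4 = −27/16.
h(−27/16) = −27/256, h'(−27/16) = 41/8, so y_2 = (−27/16) − (−27/256)/(41/8) = −2187/1312.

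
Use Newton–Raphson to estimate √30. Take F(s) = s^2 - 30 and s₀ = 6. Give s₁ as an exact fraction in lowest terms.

11/2

F'(s) = 2s.
F(6) = 6, F'(6) = 12, so s₁ = 6 - 6/12 = 11/2.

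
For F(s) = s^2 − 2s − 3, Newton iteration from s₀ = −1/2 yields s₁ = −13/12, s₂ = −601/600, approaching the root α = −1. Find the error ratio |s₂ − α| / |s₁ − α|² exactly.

6/25

s₁ − α = −13/12 − (−1) = −13/12 + 1 = −1/12, so |s₁ − α| = 1/12.
s₂ − α = −601/600 − (−1) = −601/600 + 1 = −1/600, so |s₂ − α| = 1/600.
|s₁ − α|² = 1/144.
Ratio = (1/600) / (1/144) = 6/25.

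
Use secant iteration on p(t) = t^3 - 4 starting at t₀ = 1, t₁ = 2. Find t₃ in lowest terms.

p(1) = -3, p(2) = 4. t₂ = 2 - 4·(2 - 1)/(4 - (-3)) = 10/7.
p(2) = 4, p(10/7) = -372/343. t₃ = (10/7) - (-372/343)·((10/7) - 2)/((-372/343) - 4) = 169/109.

169/109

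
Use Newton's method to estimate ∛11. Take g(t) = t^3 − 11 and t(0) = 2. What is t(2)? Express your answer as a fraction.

1081/486

g'(t) = 3t^2.
g(2) = −3, g'(2) = 12, so t(1) = 2 − (−3)/12 = 9/4.
g(9/4) = 25/64, g'(9/4) = 243/16, so t(2) = (9/4) − (25/64)/(243/16) = 1081/486.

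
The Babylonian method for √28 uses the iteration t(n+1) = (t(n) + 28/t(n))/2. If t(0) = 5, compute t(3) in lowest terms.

62921681/11891080

t(1) = (5 + 28/5)/2 = 53/10.
t(2) = (53/10 + 28/(53/10))/2 = 5609/1060.
t(3) = (5609/1060 + 28/(5609/1060))/2 = 62921681/11891080.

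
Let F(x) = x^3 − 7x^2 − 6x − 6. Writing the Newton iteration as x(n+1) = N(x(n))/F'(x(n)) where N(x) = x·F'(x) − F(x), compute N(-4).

−234

F'(x) = 3x^2 − 14x − 6.
N(x) = x·F'(x) − F(x) = x·(3x^2 − 14x − 6) − (x^3 − 7x^2 − 6x − 6) = 2x^3 − 7x^2 + 6.
N(-4) = −234.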